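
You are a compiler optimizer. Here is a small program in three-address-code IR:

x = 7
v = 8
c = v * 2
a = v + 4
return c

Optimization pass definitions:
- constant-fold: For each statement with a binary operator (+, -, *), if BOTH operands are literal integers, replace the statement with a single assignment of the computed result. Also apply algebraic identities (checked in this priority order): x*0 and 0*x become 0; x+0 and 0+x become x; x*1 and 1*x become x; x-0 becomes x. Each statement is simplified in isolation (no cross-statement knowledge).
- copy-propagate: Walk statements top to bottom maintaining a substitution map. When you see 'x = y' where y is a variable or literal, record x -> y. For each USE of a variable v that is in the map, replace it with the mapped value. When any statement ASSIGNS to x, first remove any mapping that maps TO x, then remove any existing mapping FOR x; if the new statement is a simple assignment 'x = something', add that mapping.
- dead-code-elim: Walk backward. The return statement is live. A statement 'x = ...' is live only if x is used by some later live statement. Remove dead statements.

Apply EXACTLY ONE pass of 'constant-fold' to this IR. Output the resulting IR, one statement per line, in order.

Applying constant-fold statement-by-statement:
  [1] x = 7  (unchanged)
  [2] v = 8  (unchanged)
  [3] c = v * 2  (unchanged)
  [4] a = v + 4  (unchanged)
  [5] return c  (unchanged)
Result (5 stmts):
  x = 7
  v = 8
  c = v * 2
  a = v + 4
  return c

Answer: x = 7
v = 8
c = v * 2
a = v + 4
return c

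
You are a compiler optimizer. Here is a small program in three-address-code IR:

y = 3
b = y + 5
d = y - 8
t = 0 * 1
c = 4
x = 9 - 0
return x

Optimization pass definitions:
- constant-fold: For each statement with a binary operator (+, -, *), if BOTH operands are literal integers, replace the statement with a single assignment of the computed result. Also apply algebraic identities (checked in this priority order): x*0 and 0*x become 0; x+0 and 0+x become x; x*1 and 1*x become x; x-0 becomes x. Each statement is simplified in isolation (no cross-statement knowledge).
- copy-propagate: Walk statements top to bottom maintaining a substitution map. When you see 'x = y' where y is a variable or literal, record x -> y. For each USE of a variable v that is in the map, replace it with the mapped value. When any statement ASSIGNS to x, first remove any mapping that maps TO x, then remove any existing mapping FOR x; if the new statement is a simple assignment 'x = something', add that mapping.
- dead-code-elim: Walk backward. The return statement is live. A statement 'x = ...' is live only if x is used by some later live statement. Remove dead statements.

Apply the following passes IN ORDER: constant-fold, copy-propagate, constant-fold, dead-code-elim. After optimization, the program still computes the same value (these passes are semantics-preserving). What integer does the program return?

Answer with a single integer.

Answer: 9

Derivation:
Initial IR:
  y = 3
  b = y + 5
  d = y - 8
  t = 0 * 1
  c = 4
  x = 9 - 0
  return x
After constant-fold (7 stmts):
  y = 3
  b = y + 5
  d = y - 8
  t = 0
  c = 4
  x = 9
  return x
After copy-propagate (7 stmts):
  y = 3
  b = 3 + 5
  d = 3 - 8
  t = 0
  c = 4
  x = 9
  return 9
After constant-fold (7 stmts):
  y = 3
  b = 8
  d = -5
  t = 0
  c = 4
  x = 9
  return 9
After dead-code-elim (1 stmts):
  return 9
Evaluate:
  y = 3  =>  y = 3
  b = y + 5  =>  b = 8
  d = y - 8  =>  d = -5
  t = 0 * 1  =>  t = 0
  c = 4  =>  c = 4
  x = 9 - 0  =>  x = 9
  return x = 9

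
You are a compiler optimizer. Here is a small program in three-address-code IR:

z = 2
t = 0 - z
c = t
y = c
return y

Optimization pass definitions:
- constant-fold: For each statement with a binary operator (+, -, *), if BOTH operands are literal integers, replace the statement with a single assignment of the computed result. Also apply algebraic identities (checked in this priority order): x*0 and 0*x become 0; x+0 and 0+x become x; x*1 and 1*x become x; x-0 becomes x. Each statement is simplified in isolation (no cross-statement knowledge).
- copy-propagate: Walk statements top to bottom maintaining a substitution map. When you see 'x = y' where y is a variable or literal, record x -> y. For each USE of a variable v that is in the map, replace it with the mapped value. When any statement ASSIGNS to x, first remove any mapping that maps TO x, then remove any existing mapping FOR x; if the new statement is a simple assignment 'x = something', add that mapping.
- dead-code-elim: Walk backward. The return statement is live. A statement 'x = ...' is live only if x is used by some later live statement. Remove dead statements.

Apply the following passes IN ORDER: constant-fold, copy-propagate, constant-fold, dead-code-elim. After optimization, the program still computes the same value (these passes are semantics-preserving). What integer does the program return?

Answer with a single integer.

Answer: -2

Derivation:
Initial IR:
  z = 2
  t = 0 - z
  c = t
  y = c
  return y
After constant-fold (5 stmts):
  z = 2
  t = 0 - z
  c = t
  y = c
  return y
After copy-propagate (5 stmts):
  z = 2
  t = 0 - 2
  c = t
  y = t
  return t
After constant-fold (5 stmts):
  z = 2
  t = -2
  c = t
  y = t
  return t
After dead-code-elim (2 stmts):
  t = -2
  return t
Evaluate:
  z = 2  =>  z = 2
  t = 0 - z  =>  t = -2
  c = t  =>  c = -2
  y = c  =>  y = -2
  return y = -2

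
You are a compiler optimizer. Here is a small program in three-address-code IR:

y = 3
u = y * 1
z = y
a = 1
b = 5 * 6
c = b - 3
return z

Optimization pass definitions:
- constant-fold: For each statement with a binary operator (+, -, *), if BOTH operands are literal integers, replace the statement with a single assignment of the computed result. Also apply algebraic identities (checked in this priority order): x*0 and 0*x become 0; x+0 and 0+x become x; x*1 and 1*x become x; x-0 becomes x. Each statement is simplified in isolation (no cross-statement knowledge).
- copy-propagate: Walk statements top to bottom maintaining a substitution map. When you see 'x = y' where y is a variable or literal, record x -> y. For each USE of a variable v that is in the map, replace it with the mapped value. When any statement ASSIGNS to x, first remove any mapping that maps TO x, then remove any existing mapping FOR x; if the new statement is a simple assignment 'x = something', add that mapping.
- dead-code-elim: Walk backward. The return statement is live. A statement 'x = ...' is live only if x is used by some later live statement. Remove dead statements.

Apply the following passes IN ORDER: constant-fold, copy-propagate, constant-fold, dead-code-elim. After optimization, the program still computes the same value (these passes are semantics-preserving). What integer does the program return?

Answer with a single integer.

Answer: 3

Derivation:
Initial IR:
  y = 3
  u = y * 1
  z = y
  a = 1
  b = 5 * 6
  c = b - 3
  return z
After constant-fold (7 stmts):
  y = 3
  u = y
  z = y
  a = 1
  b = 30
  c = b - 3
  return z
After copy-propagate (7 stmts):
  y = 3
  u = 3
  z = 3
  a = 1
  b = 30
  c = 30 - 3
  return 3
After constant-fold (7 stmts):
  y = 3
  u = 3
  z = 3
  a = 1
  b = 30
  c = 27
  return 3
After dead-code-elim (1 stmts):
  return 3
Evaluate:
  y = 3  =>  y = 3
  u = y * 1  =>  u = 3
  z = y  =>  z = 3
  a = 1  =>  a = 1
  b = 5 * 6  =>  b = 30
  c = b - 3  =>  c = 27
  return z = 3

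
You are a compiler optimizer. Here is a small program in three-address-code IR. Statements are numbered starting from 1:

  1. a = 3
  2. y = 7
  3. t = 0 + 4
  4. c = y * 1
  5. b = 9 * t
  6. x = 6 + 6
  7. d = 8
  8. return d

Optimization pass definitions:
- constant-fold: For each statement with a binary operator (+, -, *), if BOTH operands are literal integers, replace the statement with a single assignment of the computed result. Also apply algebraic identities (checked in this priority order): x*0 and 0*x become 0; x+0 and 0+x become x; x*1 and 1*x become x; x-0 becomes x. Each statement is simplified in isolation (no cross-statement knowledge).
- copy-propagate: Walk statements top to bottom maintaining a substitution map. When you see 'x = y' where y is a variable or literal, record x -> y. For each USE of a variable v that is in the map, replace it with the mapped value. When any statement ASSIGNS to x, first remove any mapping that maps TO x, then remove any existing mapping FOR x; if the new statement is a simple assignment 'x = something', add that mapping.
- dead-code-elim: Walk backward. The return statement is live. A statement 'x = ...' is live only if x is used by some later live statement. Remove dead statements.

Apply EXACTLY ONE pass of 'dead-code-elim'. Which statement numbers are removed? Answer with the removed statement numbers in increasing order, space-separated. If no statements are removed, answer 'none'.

Answer: 1 2 3 4 5 6

Derivation:
Backward liveness scan:
Stmt 1 'a = 3': DEAD (a not in live set [])
Stmt 2 'y = 7': DEAD (y not in live set [])
Stmt 3 't = 0 + 4': DEAD (t not in live set [])
Stmt 4 'c = y * 1': DEAD (c not in live set [])
Stmt 5 'b = 9 * t': DEAD (b not in live set [])
Stmt 6 'x = 6 + 6': DEAD (x not in live set [])
Stmt 7 'd = 8': KEEP (d is live); live-in = []
Stmt 8 'return d': KEEP (return); live-in = ['d']
Removed statement numbers: [1, 2, 3, 4, 5, 6]
Surviving IR:
  d = 8
  return d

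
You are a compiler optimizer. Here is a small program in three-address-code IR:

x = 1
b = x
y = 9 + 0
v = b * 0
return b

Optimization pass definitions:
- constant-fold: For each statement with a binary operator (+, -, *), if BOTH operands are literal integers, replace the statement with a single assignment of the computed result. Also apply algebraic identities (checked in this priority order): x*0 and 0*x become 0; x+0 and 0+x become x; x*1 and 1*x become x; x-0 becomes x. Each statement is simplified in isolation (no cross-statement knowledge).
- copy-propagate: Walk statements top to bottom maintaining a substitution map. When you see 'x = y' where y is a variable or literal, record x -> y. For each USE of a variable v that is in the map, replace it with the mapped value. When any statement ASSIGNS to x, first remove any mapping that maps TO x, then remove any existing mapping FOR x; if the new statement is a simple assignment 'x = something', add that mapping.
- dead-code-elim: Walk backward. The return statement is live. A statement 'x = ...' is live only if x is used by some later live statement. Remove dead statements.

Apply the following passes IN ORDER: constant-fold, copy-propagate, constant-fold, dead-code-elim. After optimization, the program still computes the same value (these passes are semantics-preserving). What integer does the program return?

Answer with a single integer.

Answer: 1

Derivation:
Initial IR:
  x = 1
  b = x
  y = 9 + 0
  v = b * 0
  return b
After constant-fold (5 stmts):
  x = 1
  b = x
  y = 9
  v = 0
  return b
After copy-propagate (5 stmts):
  x = 1
  b = 1
  y = 9
  v = 0
  return 1
After constant-fold (5 stmts):
  x = 1
  b = 1
  y = 9
  v = 0
  return 1
After dead-code-elim (1 stmts):
  return 1
Evaluate:
  x = 1  =>  x = 1
  b = x  =>  b = 1
  y = 9 + 0  =>  y = 9
  v = b * 0  =>  v = 0
  return b = 1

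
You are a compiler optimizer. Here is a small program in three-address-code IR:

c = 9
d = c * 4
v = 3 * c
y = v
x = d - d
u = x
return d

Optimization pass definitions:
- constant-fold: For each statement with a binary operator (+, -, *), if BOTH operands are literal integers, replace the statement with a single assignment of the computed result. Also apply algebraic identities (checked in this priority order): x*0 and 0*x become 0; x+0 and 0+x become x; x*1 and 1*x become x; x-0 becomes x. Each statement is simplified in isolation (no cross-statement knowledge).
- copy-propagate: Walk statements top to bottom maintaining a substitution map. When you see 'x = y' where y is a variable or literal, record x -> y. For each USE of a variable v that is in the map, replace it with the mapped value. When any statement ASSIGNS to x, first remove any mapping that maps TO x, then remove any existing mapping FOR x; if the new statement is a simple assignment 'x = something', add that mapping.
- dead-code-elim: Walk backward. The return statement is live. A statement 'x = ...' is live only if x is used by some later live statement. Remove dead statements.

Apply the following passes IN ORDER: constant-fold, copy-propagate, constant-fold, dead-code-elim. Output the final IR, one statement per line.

Answer: d = 36
return d

Derivation:
Initial IR:
  c = 9
  d = c * 4
  v = 3 * c
  y = v
  x = d - d
  u = x
  return d
After constant-fold (7 stmts):
  c = 9
  d = c * 4
  v = 3 * c
  y = v
  x = d - d
  u = x
  return d
After copy-propagate (7 stmts):
  c = 9
  d = 9 * 4
  v = 3 * 9
  y = v
  x = d - d
  u = x
  return d
After constant-fold (7 stmts):
  c = 9
  d = 36
  v = 27
  y = v
  x = d - d
  u = x
  return d
After dead-code-elim (2 stmts):
  d = 36
  return d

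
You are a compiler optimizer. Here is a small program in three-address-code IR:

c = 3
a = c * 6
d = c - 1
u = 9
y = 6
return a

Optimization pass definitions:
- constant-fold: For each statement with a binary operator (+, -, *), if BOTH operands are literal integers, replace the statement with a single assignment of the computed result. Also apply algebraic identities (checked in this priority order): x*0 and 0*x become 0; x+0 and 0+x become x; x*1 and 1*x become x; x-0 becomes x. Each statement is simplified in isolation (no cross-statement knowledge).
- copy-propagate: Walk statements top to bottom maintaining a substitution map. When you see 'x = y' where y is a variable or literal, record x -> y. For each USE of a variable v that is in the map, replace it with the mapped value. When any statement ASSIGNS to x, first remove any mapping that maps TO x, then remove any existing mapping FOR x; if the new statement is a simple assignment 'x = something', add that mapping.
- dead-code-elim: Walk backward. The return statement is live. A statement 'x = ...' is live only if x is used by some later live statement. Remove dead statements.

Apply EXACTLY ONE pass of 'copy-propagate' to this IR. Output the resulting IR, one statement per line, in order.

Applying copy-propagate statement-by-statement:
  [1] c = 3  (unchanged)
  [2] a = c * 6  -> a = 3 * 6
  [3] d = c - 1  -> d = 3 - 1
  [4] u = 9  (unchanged)
  [5] y = 6  (unchanged)
  [6] return a  (unchanged)
Result (6 stmts):
  c = 3
  a = 3 * 6
  d = 3 - 1
  u = 9
  y = 6
  return a

Answer: c = 3
a = 3 * 6
d = 3 - 1
u = 9
y = 6
return a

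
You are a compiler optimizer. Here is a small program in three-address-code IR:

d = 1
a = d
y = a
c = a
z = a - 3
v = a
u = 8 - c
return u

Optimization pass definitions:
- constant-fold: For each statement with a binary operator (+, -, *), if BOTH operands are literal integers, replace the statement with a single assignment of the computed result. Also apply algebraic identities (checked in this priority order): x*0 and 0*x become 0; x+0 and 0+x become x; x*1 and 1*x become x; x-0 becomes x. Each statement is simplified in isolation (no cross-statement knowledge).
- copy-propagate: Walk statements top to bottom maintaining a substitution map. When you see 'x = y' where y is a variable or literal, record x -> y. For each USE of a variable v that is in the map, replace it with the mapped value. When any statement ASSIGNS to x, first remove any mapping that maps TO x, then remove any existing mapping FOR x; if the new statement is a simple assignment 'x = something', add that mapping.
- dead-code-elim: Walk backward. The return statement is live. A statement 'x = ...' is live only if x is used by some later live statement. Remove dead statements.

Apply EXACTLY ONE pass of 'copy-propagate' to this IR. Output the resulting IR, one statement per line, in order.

Applying copy-propagate statement-by-statement:
  [1] d = 1  (unchanged)
  [2] a = d  -> a = 1
  [3] y = a  -> y = 1
  [4] c = a  -> c = 1
  [5] z = a - 3  -> z = 1 - 3
  [6] v = a  -> v = 1
  [7] u = 8 - c  -> u = 8 - 1
  [8] return u  (unchanged)
Result (8 stmts):
  d = 1
  a = 1
  y = 1
  c = 1
  z = 1 - 3
  v = 1
  u = 8 - 1
  return u

Answer: d = 1
a = 1
y = 1
c = 1
z = 1 - 3
v = 1
u = 8 - 1
return u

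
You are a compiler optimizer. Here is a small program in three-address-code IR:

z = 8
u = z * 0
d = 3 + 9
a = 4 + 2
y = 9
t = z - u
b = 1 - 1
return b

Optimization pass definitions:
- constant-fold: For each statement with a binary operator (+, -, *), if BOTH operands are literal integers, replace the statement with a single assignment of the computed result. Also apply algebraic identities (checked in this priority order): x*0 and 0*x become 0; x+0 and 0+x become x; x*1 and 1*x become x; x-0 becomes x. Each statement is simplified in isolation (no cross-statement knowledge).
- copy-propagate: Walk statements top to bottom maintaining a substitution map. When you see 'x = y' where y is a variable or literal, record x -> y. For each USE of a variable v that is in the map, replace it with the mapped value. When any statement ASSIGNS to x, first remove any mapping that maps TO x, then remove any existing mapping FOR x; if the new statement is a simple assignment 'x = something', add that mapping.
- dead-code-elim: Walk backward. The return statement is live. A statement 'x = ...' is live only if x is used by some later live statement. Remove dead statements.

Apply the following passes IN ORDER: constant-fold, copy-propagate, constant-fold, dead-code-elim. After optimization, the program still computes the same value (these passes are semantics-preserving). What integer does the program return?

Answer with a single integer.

Initial IR:
  z = 8
  u = z * 0
  d = 3 + 9
  a = 4 + 2
  y = 9
  t = z - u
  b = 1 - 1
  return b
After constant-fold (8 stmts):
  z = 8
  u = 0
  d = 12
  a = 6
  y = 9
  t = z - u
  b = 0
  return b
After copy-propagate (8 stmts):
  z = 8
  u = 0
  d = 12
  a = 6
  y = 9
  t = 8 - 0
  b = 0
  return 0
After constant-fold (8 stmts):
  z = 8
  u = 0
  d = 12
  a = 6
  y = 9
  t = 8
  b = 0
  return 0
After dead-code-elim (1 stmts):
  return 0
Evaluate:
  z = 8  =>  z = 8
  u = z * 0  =>  u = 0
  d = 3 + 9  =>  d = 12
  a = 4 + 2  =>  a = 6
  y = 9  =>  y = 9
  t = z - u  =>  t = 8
  b = 1 - 1  =>  b = 0
  return b = 0

Answer: 0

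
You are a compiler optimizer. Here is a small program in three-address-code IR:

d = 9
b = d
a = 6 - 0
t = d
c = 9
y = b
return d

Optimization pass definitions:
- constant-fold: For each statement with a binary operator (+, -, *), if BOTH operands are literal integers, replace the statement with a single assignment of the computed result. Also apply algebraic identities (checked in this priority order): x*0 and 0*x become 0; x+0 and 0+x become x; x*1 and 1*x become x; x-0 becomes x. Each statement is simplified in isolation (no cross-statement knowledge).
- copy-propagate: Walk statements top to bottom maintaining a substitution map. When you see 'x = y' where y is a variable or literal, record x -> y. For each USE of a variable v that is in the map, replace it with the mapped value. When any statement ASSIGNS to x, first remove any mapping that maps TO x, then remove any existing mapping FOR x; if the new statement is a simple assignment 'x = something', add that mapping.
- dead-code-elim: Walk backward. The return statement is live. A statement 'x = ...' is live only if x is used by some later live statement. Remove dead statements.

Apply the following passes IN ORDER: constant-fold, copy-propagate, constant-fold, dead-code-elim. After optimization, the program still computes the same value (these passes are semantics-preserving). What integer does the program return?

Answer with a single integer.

Answer: 9

Derivation:
Initial IR:
  d = 9
  b = d
  a = 6 - 0
  t = d
  c = 9
  y = b
  return d
After constant-fold (7 stmts):
  d = 9
  b = d
  a = 6
  t = d
  c = 9
  y = b
  return d
After copy-propagate (7 stmts):
  d = 9
  b = 9
  a = 6
  t = 9
  c = 9
  y = 9
  return 9
After constant-fold (7 stmts):
  d = 9
  b = 9
  a = 6
  t = 9
  c = 9
  y = 9
  return 9
After dead-code-elim (1 stmts):
  return 9
Evaluate:
  d = 9  =>  d = 9
  b = d  =>  b = 9
  a = 6 - 0  =>  a = 6
  t = d  =>  t = 9
  c = 9  =>  c = 9
  y = b  =>  y = 9
  return d = 9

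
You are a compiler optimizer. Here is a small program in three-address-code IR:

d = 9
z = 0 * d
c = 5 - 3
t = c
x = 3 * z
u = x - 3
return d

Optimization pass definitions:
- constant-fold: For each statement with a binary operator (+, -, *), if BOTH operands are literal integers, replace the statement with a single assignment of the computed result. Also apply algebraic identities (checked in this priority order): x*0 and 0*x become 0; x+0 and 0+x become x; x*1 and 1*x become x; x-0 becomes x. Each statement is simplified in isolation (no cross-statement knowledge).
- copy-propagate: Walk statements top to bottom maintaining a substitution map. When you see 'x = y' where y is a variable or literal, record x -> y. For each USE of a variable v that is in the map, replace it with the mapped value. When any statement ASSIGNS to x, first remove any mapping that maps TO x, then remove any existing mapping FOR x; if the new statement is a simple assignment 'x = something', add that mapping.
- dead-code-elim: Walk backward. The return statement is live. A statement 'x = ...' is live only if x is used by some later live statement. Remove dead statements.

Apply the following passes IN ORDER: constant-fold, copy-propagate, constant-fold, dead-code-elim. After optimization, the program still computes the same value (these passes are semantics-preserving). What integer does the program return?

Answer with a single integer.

Initial IR:
  d = 9
  z = 0 * d
  c = 5 - 3
  t = c
  x = 3 * z
  u = x - 3
  return d
After constant-fold (7 stmts):
  d = 9
  z = 0
  c = 2
  t = c
  x = 3 * z
  u = x - 3
  return d
After copy-propagate (7 stmts):
  d = 9
  z = 0
  c = 2
  t = 2
  x = 3 * 0
  u = x - 3
  return 9
After constant-fold (7 stmts):
  d = 9
  z = 0
  c = 2
  t = 2
  x = 0
  u = x - 3
  return 9
After dead-code-elim (1 stmts):
  return 9
Evaluate:
  d = 9  =>  d = 9
  z = 0 * d  =>  z = 0
  c = 5 - 3  =>  c = 2
  t = c  =>  t = 2
  x = 3 * z  =>  x = 0
  u = x - 3  =>  u = -3
  return d = 9

Answer: 9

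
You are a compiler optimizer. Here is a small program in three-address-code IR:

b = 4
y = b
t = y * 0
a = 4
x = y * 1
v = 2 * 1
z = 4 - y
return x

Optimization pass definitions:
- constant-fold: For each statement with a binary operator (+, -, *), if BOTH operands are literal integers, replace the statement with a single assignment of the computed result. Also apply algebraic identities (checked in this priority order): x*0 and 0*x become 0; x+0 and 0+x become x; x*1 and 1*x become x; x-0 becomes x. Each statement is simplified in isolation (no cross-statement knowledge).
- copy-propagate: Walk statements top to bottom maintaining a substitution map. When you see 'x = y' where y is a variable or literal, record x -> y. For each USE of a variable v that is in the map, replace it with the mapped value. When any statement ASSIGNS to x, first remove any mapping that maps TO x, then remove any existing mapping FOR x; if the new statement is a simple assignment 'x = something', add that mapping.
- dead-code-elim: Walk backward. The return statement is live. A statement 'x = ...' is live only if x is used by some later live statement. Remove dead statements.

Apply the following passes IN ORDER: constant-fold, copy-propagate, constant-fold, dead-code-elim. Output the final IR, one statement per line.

Answer: return 4

Derivation:
Initial IR:
  b = 4
  y = b
  t = y * 0
  a = 4
  x = y * 1
  v = 2 * 1
  z = 4 - y
  return x
After constant-fold (8 stmts):
  b = 4
  y = b
  t = 0
  a = 4
  x = y
  v = 2
  z = 4 - y
  return x
After copy-propagate (8 stmts):
  b = 4
  y = 4
  t = 0
  a = 4
  x = 4
  v = 2
  z = 4 - 4
  return 4
After constant-fold (8 stmts):
  b = 4
  y = 4
  t = 0
  a = 4
  x = 4
  v = 2
  z = 0
  return 4
After dead-code-elim (1 stmts):
  return 4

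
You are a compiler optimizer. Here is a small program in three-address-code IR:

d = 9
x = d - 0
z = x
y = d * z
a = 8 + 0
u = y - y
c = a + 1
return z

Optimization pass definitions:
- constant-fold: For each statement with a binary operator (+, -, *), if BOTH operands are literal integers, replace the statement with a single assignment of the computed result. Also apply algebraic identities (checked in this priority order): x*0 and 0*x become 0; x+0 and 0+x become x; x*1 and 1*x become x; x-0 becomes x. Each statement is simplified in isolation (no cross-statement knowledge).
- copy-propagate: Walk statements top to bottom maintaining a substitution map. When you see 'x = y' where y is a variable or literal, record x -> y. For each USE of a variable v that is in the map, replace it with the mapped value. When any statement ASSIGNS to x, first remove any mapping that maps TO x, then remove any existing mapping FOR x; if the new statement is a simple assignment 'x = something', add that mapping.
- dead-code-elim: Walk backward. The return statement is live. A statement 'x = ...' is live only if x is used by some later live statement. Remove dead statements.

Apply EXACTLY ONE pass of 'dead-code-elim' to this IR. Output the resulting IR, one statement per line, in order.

Applying dead-code-elim statement-by-statement:
  [8] return z  -> KEEP (return); live=['z']
  [7] c = a + 1  -> DEAD (c not live)
  [6] u = y - y  -> DEAD (u not live)
  [5] a = 8 + 0  -> DEAD (a not live)
  [4] y = d * z  -> DEAD (y not live)
  [3] z = x  -> KEEP; live=['x']
  [2] x = d - 0  -> KEEP; live=['d']
  [1] d = 9  -> KEEP; live=[]
Result (4 stmts):
  d = 9
  x = d - 0
  z = x
  return z

Answer: d = 9
x = d - 0
z = x
return z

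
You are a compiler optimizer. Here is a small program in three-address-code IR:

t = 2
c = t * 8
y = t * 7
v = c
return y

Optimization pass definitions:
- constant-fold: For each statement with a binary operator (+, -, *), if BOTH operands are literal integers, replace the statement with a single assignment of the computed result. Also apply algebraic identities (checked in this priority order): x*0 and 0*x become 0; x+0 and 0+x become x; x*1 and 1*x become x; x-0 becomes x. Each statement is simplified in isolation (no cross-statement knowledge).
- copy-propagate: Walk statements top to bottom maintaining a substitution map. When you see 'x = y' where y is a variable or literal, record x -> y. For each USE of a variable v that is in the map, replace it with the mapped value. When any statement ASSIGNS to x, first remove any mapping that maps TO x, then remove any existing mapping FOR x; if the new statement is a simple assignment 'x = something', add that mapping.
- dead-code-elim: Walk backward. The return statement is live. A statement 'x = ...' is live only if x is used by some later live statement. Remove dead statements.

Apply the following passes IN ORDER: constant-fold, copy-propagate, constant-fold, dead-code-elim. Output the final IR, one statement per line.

Answer: y = 14
return y

Derivation:
Initial IR:
  t = 2
  c = t * 8
  y = t * 7
  v = c
  return y
After constant-fold (5 stmts):
  t = 2
  c = t * 8
  y = t * 7
  v = c
  return y
After copy-propagate (5 stmts):
  t = 2
  c = 2 * 8
  y = 2 * 7
  v = c
  return y
After constant-fold (5 stmts):
  t = 2
  c = 16
  y = 14
  v = c
  return y
After dead-code-elim (2 stmts):
  y = 14
  return y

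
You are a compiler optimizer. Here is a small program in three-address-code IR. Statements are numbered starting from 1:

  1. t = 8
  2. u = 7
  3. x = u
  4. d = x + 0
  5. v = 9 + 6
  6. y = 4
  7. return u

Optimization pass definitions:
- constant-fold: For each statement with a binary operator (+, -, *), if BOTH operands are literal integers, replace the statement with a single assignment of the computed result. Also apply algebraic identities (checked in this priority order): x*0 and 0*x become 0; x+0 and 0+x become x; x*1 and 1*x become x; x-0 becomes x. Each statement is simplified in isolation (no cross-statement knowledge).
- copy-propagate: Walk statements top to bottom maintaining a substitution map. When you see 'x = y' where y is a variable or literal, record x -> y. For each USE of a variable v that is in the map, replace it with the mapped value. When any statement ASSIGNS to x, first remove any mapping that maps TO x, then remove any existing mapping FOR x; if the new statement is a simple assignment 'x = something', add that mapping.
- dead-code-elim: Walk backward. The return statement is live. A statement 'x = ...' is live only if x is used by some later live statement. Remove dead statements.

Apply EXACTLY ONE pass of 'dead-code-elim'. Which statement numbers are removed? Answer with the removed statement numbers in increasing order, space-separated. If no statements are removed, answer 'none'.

Backward liveness scan:
Stmt 1 't = 8': DEAD (t not in live set [])
Stmt 2 'u = 7': KEEP (u is live); live-in = []
Stmt 3 'x = u': DEAD (x not in live set ['u'])
Stmt 4 'd = x + 0': DEAD (d not in live set ['u'])
Stmt 5 'v = 9 + 6': DEAD (v not in live set ['u'])
Stmt 6 'y = 4': DEAD (y not in live set ['u'])
Stmt 7 'return u': KEEP (return); live-in = ['u']
Removed statement numbers: [1, 3, 4, 5, 6]
Surviving IR:
  u = 7
  return u

Answer: 1 3 4 5 6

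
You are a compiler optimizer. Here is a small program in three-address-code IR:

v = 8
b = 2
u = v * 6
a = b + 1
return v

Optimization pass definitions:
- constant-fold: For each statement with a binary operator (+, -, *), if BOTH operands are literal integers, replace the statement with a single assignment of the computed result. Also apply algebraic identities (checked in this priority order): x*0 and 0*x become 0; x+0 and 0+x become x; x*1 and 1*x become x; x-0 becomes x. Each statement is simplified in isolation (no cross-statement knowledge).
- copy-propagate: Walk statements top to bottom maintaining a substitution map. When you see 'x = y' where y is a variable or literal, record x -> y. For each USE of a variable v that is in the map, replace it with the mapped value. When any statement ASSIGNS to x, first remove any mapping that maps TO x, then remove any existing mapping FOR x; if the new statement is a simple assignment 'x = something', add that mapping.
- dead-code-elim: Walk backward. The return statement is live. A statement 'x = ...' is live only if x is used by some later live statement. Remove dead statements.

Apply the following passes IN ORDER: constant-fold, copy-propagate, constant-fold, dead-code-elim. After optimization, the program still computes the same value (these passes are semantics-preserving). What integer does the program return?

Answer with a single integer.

Answer: 8

Derivation:
Initial IR:
  v = 8
  b = 2
  u = v * 6
  a = b + 1
  return v
After constant-fold (5 stmts):
  v = 8
  b = 2
  u = v * 6
  a = b + 1
  return v
After copy-propagate (5 stmts):
  v = 8
  b = 2
  u = 8 * 6
  a = 2 + 1
  return 8
After constant-fold (5 stmts):
  v = 8
  b = 2
  u = 48
  a = 3
  return 8
After dead-code-elim (1 stmts):
  return 8
Evaluate:
  v = 8  =>  v = 8
  b = 2  =>  b = 2
  u = v * 6  =>  u = 48
  a = b + 1  =>  a = 3
  return v = 8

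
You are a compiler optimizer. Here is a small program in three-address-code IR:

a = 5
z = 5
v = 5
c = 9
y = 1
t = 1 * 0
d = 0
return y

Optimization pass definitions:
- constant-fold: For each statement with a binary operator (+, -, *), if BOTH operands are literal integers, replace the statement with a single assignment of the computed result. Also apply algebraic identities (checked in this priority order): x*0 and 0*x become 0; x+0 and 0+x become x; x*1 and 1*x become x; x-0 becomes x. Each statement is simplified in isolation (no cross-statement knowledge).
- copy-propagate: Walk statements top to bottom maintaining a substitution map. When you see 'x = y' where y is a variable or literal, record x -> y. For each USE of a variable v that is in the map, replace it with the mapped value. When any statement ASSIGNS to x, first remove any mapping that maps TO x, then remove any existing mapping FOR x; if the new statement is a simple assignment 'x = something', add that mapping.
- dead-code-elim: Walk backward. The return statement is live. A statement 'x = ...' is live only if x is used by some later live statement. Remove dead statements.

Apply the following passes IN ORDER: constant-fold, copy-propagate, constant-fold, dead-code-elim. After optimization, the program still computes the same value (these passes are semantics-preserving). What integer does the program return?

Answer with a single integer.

Answer: 1

Derivation:
Initial IR:
  a = 5
  z = 5
  v = 5
  c = 9
  y = 1
  t = 1 * 0
  d = 0
  return y
After constant-fold (8 stmts):
  a = 5
  z = 5
  v = 5
  c = 9
  y = 1
  t = 0
  d = 0
  return y
After copy-propagate (8 stmts):
  a = 5
  z = 5
  v = 5
  c = 9
  y = 1
  t = 0
  d = 0
  return 1
After constant-fold (8 stmts):
  a = 5
  z = 5
  v = 5
  c = 9
  y = 1
  t = 0
  d = 0
  return 1
After dead-code-elim (1 stmts):
  return 1
Evaluate:
  a = 5  =>  a = 5
  z = 5  =>  z = 5
  v = 5  =>  v = 5
  c = 9  =>  c = 9
  y = 1  =>  y = 1
  t = 1 * 0  =>  t = 0
  d = 0  =>  d = 0
  return y = 1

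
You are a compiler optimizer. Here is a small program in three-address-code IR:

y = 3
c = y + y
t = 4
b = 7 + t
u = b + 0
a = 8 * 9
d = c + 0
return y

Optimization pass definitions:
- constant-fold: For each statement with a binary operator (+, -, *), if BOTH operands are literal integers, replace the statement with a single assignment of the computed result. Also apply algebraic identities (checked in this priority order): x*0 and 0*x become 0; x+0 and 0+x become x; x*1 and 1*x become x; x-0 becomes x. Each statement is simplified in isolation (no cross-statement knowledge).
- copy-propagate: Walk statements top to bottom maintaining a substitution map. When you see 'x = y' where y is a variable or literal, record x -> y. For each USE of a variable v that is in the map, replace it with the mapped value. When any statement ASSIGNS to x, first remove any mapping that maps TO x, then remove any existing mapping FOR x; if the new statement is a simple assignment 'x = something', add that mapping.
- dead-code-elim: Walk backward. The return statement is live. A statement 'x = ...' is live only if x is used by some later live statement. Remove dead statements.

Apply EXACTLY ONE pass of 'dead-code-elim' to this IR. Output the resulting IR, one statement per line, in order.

Applying dead-code-elim statement-by-statement:
  [8] return y  -> KEEP (return); live=['y']
  [7] d = c + 0  -> DEAD (d not live)
  [6] a = 8 * 9  -> DEAD (a not live)
  [5] u = b + 0  -> DEAD (u not live)
  [4] b = 7 + t  -> DEAD (b not live)
  [3] t = 4  -> DEAD (t not live)
  [2] c = y + y  -> DEAD (c not live)
  [1] y = 3  -> KEEP; live=[]
Result (2 stmts):
  y = 3
  return y

Answer: y = 3
return y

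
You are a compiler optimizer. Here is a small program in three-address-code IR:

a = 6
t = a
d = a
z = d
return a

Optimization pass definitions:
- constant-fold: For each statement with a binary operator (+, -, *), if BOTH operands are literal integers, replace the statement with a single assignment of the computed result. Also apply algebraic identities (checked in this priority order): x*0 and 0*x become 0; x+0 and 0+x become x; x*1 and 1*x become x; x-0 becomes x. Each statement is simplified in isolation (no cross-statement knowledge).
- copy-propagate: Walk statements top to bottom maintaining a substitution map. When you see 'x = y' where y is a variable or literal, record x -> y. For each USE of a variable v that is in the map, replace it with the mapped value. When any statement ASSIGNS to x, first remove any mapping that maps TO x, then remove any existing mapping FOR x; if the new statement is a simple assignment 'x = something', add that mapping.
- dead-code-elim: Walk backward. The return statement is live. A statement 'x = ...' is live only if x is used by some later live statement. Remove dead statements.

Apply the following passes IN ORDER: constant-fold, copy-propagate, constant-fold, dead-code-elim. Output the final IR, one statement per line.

Answer: return 6

Derivation:
Initial IR:
  a = 6
  t = a
  d = a
  z = d
  return a
After constant-fold (5 stmts):
  a = 6
  t = a
  d = a
  z = d
  return a
After copy-propagate (5 stmts):
  a = 6
  t = 6
  d = 6
  z = 6
  return 6
After constant-fold (5 stmts):
  a = 6
  t = 6
  d = 6
  z = 6
  return 6
After dead-code-elim (1 stmts):
  return 6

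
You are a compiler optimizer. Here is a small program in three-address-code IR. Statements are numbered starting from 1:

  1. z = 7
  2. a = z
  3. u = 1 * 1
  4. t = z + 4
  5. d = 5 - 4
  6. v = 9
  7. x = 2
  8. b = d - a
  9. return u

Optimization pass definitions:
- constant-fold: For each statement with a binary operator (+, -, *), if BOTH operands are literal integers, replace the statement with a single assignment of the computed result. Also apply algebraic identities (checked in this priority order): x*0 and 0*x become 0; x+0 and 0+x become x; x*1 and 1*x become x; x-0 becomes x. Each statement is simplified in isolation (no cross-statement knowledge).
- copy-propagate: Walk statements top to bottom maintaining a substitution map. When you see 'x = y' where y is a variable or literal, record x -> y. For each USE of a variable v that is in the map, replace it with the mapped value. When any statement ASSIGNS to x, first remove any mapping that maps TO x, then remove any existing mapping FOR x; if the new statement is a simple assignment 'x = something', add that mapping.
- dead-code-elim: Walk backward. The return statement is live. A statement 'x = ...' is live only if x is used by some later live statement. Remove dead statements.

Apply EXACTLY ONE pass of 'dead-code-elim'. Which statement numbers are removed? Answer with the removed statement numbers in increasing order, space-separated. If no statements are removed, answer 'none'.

Backward liveness scan:
Stmt 1 'z = 7': DEAD (z not in live set [])
Stmt 2 'a = z': DEAD (a not in live set [])
Stmt 3 'u = 1 * 1': KEEP (u is live); live-in = []
Stmt 4 't = z + 4': DEAD (t not in live set ['u'])
Stmt 5 'd = 5 - 4': DEAD (d not in live set ['u'])
Stmt 6 'v = 9': DEAD (v not in live set ['u'])
Stmt 7 'x = 2': DEAD (x not in live set ['u'])
Stmt 8 'b = d - a': DEAD (b not in live set ['u'])
Stmt 9 'return u': KEEP (return); live-in = ['u']
Removed statement numbers: [1, 2, 4, 5, 6, 7, 8]
Surviving IR:
  u = 1 * 1
  return u

Answer: 1 2 4 5 6 7 8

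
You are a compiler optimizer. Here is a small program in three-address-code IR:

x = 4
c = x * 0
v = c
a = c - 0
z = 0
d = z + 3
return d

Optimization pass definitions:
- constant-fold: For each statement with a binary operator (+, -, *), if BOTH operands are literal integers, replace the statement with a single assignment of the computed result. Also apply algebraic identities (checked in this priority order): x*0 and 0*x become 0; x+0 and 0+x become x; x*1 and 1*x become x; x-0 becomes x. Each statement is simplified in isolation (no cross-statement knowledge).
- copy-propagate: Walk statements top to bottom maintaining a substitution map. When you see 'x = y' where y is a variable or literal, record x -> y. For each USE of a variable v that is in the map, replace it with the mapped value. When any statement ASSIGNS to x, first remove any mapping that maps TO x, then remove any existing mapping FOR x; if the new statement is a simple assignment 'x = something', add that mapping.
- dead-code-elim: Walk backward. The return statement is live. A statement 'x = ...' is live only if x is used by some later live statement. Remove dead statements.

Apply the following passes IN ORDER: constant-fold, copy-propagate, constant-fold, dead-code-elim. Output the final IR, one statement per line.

Initial IR:
  x = 4
  c = x * 0
  v = c
  a = c - 0
  z = 0
  d = z + 3
  return d
After constant-fold (7 stmts):
  x = 4
  c = 0
  v = c
  a = c
  z = 0
  d = z + 3
  return d
After copy-propagate (7 stmts):
  x = 4
  c = 0
  v = 0
  a = 0
  z = 0
  d = 0 + 3
  return d
After constant-fold (7 stmts):
  x = 4
  c = 0
  v = 0
  a = 0
  z = 0
  d = 3
  return d
After dead-code-elim (2 stmts):
  d = 3
  return d

Answer: d = 3
return d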